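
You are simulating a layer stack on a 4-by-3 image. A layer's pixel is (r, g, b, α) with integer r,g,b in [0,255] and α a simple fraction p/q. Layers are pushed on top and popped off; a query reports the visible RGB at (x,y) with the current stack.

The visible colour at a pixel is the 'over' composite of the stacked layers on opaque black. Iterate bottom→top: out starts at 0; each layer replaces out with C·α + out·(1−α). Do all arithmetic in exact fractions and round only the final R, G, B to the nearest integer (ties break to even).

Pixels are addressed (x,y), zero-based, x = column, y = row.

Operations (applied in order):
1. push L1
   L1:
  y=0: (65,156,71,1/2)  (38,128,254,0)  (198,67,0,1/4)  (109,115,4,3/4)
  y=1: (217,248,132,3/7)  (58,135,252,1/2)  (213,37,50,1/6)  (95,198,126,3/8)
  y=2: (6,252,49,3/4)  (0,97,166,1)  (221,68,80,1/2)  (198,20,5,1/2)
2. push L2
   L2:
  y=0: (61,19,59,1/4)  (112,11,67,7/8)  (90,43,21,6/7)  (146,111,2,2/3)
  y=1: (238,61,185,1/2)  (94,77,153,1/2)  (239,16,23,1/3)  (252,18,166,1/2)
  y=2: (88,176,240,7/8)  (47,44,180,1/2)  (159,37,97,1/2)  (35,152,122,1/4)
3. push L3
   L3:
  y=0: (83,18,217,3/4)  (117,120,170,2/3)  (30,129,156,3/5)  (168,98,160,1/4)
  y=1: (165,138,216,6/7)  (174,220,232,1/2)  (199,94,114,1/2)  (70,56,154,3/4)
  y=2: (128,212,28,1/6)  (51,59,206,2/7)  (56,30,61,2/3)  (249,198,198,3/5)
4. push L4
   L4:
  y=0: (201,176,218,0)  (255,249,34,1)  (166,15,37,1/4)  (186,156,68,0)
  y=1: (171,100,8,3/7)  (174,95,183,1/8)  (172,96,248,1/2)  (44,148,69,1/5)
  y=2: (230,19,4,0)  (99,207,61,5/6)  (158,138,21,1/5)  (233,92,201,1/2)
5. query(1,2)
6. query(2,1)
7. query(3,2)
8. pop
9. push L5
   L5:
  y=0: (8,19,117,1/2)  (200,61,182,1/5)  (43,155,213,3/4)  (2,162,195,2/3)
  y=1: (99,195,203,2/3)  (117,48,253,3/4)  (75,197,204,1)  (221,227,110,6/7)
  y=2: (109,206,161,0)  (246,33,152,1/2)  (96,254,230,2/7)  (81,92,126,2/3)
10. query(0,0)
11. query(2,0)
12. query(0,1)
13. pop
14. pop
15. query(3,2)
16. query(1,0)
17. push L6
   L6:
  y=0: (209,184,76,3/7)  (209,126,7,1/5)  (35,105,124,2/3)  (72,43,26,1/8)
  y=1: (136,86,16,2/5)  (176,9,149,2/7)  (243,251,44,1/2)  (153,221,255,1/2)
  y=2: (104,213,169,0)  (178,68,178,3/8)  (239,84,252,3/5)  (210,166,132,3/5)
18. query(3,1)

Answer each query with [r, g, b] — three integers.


query (1,2) [L1,L2,L3,L4] — begin 0,0,0
L1 α=1: [0, 97, 166]
L2 α=1/2: [47/2, 141/2, 173]
L3 α=2/7: [439/14, 941/14, 1277/7]
L4 α=5/6: [7369/84, 15431/84, 1706/21]
= [88, 184, 81]

at x=2,y=1 over L1,L2,L3,L4:
L1 α=1/6: [71/2, 37/6, 25/3]
L2 α=1/3: [310/3, 85/9, 119/9]
L3 α=1/2: [907/6, 931/18, 1145/18]
L4 α=1/2: [1939/12, 2659/36, 5609/36]
= [162, 74, 156]

at x=3,y=2 over L1,L2,L3,L4:
+L1 (α=1/2) → [99, 10, 5/2]
+L2 (α=1/4) → [83, 91/2, 259/8]
+L3 (α=3/5) → [913/5, 137, 527/4]
+L4 (α=1/2) → [1039/5, 229/2, 1331/8]
rounded: [208, 114, 166]

(0,0) stack=L1,L2,L3,L5; from [0,0,0]:
after L1 α=1/2: [65/2, 78, 71/2]
after L2 α=1/4: [317/8, 253/4, 331/8]
after L3 α=3/4: [2309/32, 469/16, 5539/32]
after L5 α=1/2: [2565/64, 773/32, 9283/64]
= [40, 24, 145]

(2,0) stack=L1,L2,L3,L5; from [0,0,0]:
after L1 α=1/4: [99/2, 67/4, 0]
after L2 α=6/7: [1179/14, 157/4, 18]
after L3 α=3/5: [1809/35, 931/10, 504/5]
after L5 α=3/4: [1581/35, 5581/40, 3699/20]
= [45, 140, 185]

at x=0,y=1 over L1,L2,L3,L5:
+L1 (α=3/7) → [93, 744/7, 396/7]
+L2 (α=1/2) → [331/2, 1171/14, 1691/14]
+L3 (α=6/7) → [2311/14, 12763/98, 19835/98]
+L5 (α=2/3) → [5083/42, 50983/294, 59623/294]
= [121, 173, 203]

query (3,2) [L1,L2] — begin 0,0,0
after L1 α=1/2: [99, 10, 5/2]
after L2 α=1/4: [83, 91/2, 259/8]
→ [83, 46, 32]

query (1,0) [L1,L2] — begin 0,0,0
+L1 (α=0) → [0, 0, 0]
+L2 (α=7/8) → [98, 77/8, 469/8]
rounded: [98, 10, 59]

(3,1) stack=L1,L2,L6; from [0,0,0]:
+L1 (α=3/8) → [285/8, 297/4, 189/4]
+L2 (α=1/2) → [2301/16, 369/8, 853/8]
+L6 (α=1/2) → [4749/32, 2137/16, 2893/16]
→ [148, 134, 181]


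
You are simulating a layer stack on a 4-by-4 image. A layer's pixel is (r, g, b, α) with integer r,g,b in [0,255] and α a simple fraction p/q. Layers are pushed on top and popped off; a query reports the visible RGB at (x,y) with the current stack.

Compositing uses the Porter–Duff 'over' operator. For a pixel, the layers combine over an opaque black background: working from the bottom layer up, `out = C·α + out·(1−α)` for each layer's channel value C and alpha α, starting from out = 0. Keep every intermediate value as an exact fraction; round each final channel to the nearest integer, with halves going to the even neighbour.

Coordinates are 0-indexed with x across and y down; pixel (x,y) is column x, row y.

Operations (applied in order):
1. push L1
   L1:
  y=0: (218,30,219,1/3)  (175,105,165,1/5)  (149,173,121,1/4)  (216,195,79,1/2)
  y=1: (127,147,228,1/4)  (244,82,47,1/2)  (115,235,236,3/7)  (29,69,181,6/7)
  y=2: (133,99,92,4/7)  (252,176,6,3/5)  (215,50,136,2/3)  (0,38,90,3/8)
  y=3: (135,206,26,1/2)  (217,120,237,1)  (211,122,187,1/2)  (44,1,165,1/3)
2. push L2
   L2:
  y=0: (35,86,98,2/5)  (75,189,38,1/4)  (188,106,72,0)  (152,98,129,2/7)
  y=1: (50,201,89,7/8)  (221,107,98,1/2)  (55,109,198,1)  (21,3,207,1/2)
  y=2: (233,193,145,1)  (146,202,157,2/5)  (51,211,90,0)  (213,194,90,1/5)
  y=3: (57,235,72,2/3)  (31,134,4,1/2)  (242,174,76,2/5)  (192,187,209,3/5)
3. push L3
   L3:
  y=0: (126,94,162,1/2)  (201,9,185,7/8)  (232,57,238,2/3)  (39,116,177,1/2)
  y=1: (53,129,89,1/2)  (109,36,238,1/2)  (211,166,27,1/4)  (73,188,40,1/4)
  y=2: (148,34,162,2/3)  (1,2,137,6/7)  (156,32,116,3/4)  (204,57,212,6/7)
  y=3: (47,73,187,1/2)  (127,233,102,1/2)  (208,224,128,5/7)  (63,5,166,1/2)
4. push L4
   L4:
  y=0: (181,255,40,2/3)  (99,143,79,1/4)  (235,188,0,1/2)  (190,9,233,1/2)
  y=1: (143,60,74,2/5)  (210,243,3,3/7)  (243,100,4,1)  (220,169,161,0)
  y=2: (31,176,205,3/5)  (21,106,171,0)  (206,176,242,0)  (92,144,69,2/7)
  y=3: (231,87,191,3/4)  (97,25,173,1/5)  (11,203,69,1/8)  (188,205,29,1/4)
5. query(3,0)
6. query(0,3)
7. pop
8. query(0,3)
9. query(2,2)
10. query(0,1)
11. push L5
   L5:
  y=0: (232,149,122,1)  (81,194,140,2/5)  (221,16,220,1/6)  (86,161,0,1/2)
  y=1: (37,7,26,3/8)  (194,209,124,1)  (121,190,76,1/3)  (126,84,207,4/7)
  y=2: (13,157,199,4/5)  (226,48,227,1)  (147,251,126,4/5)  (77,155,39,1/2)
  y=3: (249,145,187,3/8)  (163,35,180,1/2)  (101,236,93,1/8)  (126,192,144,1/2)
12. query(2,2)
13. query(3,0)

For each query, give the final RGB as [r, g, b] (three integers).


query (3,0) [L1,L2,L3,L4] — begin 0,0,0
L1 α=1/2: [108, 195/2, 79/2]
L2 α=2/7: [844/7, 1367/14, 911/14]
L3 α=1/2: [1117/14, 2991/28, 3389/28]
L4 α=1/2: [3777/28, 3243/56, 9913/56]
→ [135, 58, 177]

(0,3) stack=L1,L2,L3,L4; from [0,0,0]:
+L1 (α=1/2) → [135/2, 103, 13]
+L2 (α=2/3) → [121/2, 191, 157/3]
+L3 (α=1/2) → [215/4, 132, 359/3]
+L4 (α=3/4) → [2987/16, 393/4, 1039/6]
= [187, 98, 173]

(0,3) stack=L1,L2,L3; from [0,0,0]:
+L1 (α=1/2) → [135/2, 103, 13]
+L2 (α=2/3) → [121/2, 191, 157/3]
+L3 (α=1/2) → [215/4, 132, 359/3]
= [54, 132, 120]

at x=2,y=2 over L1,L2,L3:
after L1 α=2/3: [430/3, 100/3, 272/3]
after L2 α=0: [430/3, 100/3, 272/3]
after L3 α=3/4: [917/6, 97/3, 329/3]
rounded: [153, 32, 110]

at x=0,y=1 over L1,L2,L3:
+L1 (α=1/4) → [127/4, 147/4, 57]
+L2 (α=7/8) → [1527/32, 5775/32, 85]
+L3 (α=1/2) → [3223/64, 9903/64, 87]
rounded: [50, 155, 87]

(2,2) stack=L1,L2,L3,L5; from [0,0,0]:
after L1 α=2/3: [430/3, 100/3, 272/3]
after L2 α=0: [430/3, 100/3, 272/3]
after L3 α=3/4: [917/6, 97/3, 329/3]
after L5 α=4/5: [889/6, 3109/15, 1841/15]
rounded: [148, 207, 123]

query (3,0) [L1,L2,L3,L5] — begin 0,0,0
+L1 (α=1/2) → [108, 195/2, 79/2]
+L2 (α=2/7) → [844/7, 1367/14, 911/14]
+L3 (α=1/2) → [1117/14, 2991/28, 3389/28]
+L5 (α=1/2) → [2321/28, 7499/56, 3389/56]
= [83, 134, 61]


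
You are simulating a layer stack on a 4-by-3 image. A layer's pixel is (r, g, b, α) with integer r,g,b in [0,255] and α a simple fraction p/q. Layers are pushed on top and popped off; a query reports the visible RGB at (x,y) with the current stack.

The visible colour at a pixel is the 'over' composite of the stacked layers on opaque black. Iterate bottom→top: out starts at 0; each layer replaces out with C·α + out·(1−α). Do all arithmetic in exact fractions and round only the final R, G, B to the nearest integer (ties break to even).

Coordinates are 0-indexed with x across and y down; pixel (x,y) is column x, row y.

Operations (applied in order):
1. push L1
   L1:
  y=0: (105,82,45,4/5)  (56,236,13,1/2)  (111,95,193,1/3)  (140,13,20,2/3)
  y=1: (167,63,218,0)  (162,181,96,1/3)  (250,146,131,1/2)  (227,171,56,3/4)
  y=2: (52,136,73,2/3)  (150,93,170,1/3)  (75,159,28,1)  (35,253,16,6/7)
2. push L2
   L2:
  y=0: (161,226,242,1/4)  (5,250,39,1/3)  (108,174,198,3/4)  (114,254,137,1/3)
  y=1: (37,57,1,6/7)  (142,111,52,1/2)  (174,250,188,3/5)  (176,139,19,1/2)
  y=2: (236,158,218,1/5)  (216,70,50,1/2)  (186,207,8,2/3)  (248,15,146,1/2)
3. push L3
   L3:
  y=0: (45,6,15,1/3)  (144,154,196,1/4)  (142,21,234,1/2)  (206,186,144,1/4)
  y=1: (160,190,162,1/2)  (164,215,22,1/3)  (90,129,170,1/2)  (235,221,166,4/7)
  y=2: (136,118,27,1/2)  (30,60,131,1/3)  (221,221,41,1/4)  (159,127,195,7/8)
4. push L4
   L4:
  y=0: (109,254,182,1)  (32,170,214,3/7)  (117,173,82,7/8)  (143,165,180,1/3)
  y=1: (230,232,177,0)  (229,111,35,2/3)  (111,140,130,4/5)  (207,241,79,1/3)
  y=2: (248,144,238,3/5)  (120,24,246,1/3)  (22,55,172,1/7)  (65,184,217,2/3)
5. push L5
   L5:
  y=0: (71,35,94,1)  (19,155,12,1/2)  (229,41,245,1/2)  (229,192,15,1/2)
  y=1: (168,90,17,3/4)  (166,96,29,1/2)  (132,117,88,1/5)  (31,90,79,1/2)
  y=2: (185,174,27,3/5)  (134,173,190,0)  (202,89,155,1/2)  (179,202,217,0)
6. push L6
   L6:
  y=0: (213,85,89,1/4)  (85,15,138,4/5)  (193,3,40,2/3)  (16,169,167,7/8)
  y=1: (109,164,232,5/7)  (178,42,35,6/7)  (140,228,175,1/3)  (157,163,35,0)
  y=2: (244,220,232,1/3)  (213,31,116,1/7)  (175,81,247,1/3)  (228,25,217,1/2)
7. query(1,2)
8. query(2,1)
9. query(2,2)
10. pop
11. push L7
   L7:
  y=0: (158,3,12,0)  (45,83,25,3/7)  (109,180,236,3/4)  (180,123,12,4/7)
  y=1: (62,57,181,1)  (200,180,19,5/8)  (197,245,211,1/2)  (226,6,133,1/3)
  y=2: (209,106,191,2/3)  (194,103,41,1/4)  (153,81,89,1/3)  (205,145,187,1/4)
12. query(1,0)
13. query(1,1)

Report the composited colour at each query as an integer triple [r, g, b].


at x=1,y=2 over L1,L2,L3,L4,L5,L6:
after L1 α=1/3: [50, 31, 170/3]
after L2 α=1/2: [133, 101/2, 160/3]
after L3 α=1/3: [296/3, 161/3, 713/9]
after L4 α=1/3: [952/9, 394/9, 3640/27]
after L5 α=0: [952/9, 394/9, 3640/27]
after L6 α=1/7: [2543/21, 881/21, 8324/63]
→ [121, 42, 132]

at x=2,y=1 over L1,L2,L3,L4,L5,L6:
+L1 (α=1/2) → [125, 73, 131/2]
+L2 (α=3/5) → [772/5, 896/5, 139]
+L3 (α=1/2) → [611/5, 1541/10, 309/2]
+L4 (α=4/5) → [2831/25, 7141/50, 1349/10]
+L5 (α=1/5) → [14624/125, 17207/125, 3138/25]
+L6 (α=1/3) → [46748/375, 62914/375, 10651/75]
rounded: [125, 168, 142]

at x=2,y=2 over L1,L2,L3,L4,L5,L6:
after L1 α=1: [75, 159, 28]
after L2 α=2/3: [149, 191, 44/3]
after L3 α=1/4: [167, 397/2, 85/4]
after L4 α=1/7: [1024/7, 178, 599/14]
after L5 α=1/2: [1219/7, 267/2, 2769/28]
after L6 α=1/3: [1221/7, 116, 6227/42]
→ [174, 116, 148]

at x=1,y=0 over L1,L2,L3,L4,L5,L7:
after L1 α=1/2: [28, 118, 13/2]
after L2 α=1/3: [61/3, 162, 52/3]
after L3 α=1/4: [205/4, 160, 62]
after L4 α=3/7: [43, 1150/7, 890/7]
after L5 α=1/2: [31, 2235/14, 487/7]
after L7 α=3/7: [37, 6213/49, 2473/49]
rounded: [37, 127, 50]

(1,1) stack=L1,L2,L3,L4,L5,L7; from [0,0,0]:
L1 α=1/3: [54, 181/3, 32]
L2 α=1/2: [98, 257/3, 42]
L3 α=1/3: [120, 1159/9, 106/3]
L4 α=2/3: [578/3, 3157/27, 316/9]
L5 α=1/2: [538/3, 5749/54, 577/18]
L7 α=5/8: [769/4, 21949/144, 1147/48]
→ [192, 152, 24]


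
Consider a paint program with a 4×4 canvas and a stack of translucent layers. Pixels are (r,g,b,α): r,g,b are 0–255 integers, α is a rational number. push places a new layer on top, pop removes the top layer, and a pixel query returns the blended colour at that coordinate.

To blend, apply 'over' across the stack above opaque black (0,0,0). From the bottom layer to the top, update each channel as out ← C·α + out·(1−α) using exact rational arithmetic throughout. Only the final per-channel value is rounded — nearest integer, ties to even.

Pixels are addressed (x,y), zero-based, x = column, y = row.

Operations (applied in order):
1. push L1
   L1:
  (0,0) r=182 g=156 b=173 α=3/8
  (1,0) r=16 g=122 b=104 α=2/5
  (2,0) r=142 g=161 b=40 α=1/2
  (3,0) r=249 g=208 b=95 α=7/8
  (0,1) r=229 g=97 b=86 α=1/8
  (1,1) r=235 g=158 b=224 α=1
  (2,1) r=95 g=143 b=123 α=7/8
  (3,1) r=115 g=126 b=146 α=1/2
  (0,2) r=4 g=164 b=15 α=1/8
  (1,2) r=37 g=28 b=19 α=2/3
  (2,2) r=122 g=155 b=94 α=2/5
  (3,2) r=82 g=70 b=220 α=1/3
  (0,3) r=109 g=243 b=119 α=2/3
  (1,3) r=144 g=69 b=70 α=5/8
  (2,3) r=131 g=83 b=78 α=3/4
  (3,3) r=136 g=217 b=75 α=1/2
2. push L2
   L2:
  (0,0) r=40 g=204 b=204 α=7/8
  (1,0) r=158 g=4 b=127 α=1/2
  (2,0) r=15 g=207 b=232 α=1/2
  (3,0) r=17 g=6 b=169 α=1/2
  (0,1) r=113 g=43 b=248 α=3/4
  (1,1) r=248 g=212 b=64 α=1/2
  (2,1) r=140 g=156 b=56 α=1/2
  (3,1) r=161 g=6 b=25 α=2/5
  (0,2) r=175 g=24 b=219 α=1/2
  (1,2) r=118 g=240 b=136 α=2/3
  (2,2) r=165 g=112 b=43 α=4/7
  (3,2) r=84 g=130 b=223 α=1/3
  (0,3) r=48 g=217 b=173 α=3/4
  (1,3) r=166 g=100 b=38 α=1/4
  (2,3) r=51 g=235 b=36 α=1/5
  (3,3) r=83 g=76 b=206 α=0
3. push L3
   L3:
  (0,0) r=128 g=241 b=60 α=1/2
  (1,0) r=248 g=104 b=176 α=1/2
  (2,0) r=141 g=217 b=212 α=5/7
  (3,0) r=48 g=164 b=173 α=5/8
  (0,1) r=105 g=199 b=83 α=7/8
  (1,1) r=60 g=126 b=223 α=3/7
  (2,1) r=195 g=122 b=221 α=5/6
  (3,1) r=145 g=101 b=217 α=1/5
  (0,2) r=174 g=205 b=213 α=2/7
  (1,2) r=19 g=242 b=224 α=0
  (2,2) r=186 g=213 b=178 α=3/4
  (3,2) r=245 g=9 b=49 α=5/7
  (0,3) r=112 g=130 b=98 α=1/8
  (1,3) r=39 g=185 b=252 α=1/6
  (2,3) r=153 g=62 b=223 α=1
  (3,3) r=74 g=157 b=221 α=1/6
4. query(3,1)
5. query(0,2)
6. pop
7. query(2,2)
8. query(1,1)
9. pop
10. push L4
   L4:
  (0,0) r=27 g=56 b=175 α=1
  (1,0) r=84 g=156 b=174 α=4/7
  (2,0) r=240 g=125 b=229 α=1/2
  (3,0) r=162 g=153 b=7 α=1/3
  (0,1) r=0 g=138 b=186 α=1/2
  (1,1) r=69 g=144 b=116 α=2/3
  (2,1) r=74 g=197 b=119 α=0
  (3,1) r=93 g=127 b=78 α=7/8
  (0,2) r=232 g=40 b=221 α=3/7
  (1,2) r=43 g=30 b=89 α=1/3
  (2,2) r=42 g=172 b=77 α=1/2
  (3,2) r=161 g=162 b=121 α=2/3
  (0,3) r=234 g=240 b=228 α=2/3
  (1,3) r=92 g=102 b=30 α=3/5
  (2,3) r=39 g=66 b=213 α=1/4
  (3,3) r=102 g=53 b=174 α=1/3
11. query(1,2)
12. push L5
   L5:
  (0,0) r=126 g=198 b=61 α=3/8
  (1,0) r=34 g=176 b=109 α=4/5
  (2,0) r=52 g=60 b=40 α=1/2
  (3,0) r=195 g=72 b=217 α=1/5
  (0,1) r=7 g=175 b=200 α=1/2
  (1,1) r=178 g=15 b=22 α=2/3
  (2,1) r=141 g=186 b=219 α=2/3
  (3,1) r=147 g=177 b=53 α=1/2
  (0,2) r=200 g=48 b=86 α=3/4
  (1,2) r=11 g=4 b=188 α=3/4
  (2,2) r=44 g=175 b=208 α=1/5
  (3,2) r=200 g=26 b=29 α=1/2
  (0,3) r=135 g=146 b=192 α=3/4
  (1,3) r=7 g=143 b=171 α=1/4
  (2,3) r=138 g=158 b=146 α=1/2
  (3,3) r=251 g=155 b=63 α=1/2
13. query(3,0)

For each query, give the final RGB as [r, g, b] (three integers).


(3,1) stack=L1,L2,L3; from [0,0,0]:
+L1 (α=1/2) → [115/2, 63, 73]
+L2 (α=2/5) → [989/10, 201/5, 269/5]
+L3 (α=1/5) → [2703/25, 1309/25, 2161/25]
= [108, 52, 86]

query (0,2) [L1,L2,L3] — begin 0,0,0
after L1 α=1/8: [1/2, 41/2, 15/8]
after L2 α=1/2: [351/4, 89/4, 1767/16]
after L3 α=2/7: [3147/28, 2085/28, 15651/112]
→ [112, 74, 140]

query (2,2) [L1,L2] — begin 0,0,0
after L1 α=2/5: [244/5, 62, 188/5]
after L2 α=4/7: [576/5, 634/7, 1424/35]
→ [115, 91, 41]

(1,1) stack=L1,L2; from [0,0,0]:
after L1 α=1: [235, 158, 224]
after L2 α=1/2: [483/2, 185, 144]
→ [242, 185, 144]

query (1,2) [L1,L4] — begin 0,0,0
L1 α=2/3: [74/3, 56/3, 38/3]
L4 α=1/3: [277/9, 202/9, 343/9]
→ [31, 22, 38]

query (3,0) [L1,L4,L5] — begin 0,0,0
L1 α=7/8: [1743/8, 182, 665/8]
L4 α=1/3: [797/4, 517/3, 231/4]
L5 α=1/5: [992/5, 2284/15, 448/5]
= [198, 152, 90]


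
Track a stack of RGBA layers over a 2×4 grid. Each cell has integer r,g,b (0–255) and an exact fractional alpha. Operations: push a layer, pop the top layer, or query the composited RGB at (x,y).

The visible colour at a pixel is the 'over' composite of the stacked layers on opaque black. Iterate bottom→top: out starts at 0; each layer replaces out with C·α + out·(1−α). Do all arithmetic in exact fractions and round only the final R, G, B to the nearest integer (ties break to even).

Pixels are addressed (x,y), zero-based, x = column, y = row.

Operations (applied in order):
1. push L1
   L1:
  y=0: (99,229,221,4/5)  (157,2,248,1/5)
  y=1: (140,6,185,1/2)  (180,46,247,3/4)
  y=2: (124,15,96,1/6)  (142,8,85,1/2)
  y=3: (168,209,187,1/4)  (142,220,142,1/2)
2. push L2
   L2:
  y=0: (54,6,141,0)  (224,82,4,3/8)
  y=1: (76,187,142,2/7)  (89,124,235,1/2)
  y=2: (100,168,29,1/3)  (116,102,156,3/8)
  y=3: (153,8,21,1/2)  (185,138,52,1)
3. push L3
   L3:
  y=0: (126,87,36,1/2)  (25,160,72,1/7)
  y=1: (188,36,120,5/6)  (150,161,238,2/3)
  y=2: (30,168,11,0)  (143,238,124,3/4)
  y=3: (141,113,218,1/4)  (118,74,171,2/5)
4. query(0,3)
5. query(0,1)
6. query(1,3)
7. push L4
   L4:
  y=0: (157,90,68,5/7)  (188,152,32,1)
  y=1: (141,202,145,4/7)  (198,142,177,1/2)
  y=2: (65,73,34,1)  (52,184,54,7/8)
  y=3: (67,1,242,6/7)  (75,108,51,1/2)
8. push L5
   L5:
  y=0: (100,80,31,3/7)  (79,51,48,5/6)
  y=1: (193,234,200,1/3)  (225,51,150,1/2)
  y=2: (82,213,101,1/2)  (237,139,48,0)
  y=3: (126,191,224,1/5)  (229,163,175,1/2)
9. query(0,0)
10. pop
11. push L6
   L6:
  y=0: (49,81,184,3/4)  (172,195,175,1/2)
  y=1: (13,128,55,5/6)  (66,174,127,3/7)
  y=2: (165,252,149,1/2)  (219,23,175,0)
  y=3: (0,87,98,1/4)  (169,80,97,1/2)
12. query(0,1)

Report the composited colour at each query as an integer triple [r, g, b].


(0,3) stack=L1,L2,L3; from [0,0,0]:
+L1 (α=1/4) → [42, 209/4, 187/4]
+L2 (α=1/2) → [195/2, 241/8, 271/8]
+L3 (α=1/4) → [867/8, 1627/32, 2557/32]
→ [108, 51, 80]

query (0,1) [L1,L2,L3] — begin 0,0,0
after L1 α=1/2: [70, 3, 185/2]
after L2 α=2/7: [502/7, 389/7, 1493/14]
after L3 α=5/6: [3541/21, 1649/42, 9893/84]
= [169, 39, 118]

at x=1,y=3 over L1,L2,L3:
after L1 α=1/2: [71, 110, 71]
after L2 α=1: [185, 138, 52]
after L3 α=2/5: [791/5, 562/5, 498/5]
= [158, 112, 100]

at x=0,y=0 over L1,L2,L3,L4,L5:
+L1 (α=4/5) → [396/5, 916/5, 884/5]
+L2 (α=0) → [396/5, 916/5, 884/5]
+L3 (α=1/2) → [513/5, 1351/10, 532/5]
+L4 (α=5/7) → [4951/35, 3601/35, 2764/35]
+L5 (α=3/7) → [30304/245, 22804/245, 14311/245]
= [124, 93, 58]

query (0,1) [L1,L2,L3,L4,L6] — begin 0,0,0
after L1 α=1/2: [70, 3, 185/2]
after L2 α=2/7: [502/7, 389/7, 1493/14]
after L3 α=5/6: [3541/21, 1649/42, 9893/84]
after L4 α=4/7: [7489/49, 12961/98, 26133/196]
after L6 α=5/6: [1779/49, 25227/196, 80033/1176]
→ [36, 129, 68]


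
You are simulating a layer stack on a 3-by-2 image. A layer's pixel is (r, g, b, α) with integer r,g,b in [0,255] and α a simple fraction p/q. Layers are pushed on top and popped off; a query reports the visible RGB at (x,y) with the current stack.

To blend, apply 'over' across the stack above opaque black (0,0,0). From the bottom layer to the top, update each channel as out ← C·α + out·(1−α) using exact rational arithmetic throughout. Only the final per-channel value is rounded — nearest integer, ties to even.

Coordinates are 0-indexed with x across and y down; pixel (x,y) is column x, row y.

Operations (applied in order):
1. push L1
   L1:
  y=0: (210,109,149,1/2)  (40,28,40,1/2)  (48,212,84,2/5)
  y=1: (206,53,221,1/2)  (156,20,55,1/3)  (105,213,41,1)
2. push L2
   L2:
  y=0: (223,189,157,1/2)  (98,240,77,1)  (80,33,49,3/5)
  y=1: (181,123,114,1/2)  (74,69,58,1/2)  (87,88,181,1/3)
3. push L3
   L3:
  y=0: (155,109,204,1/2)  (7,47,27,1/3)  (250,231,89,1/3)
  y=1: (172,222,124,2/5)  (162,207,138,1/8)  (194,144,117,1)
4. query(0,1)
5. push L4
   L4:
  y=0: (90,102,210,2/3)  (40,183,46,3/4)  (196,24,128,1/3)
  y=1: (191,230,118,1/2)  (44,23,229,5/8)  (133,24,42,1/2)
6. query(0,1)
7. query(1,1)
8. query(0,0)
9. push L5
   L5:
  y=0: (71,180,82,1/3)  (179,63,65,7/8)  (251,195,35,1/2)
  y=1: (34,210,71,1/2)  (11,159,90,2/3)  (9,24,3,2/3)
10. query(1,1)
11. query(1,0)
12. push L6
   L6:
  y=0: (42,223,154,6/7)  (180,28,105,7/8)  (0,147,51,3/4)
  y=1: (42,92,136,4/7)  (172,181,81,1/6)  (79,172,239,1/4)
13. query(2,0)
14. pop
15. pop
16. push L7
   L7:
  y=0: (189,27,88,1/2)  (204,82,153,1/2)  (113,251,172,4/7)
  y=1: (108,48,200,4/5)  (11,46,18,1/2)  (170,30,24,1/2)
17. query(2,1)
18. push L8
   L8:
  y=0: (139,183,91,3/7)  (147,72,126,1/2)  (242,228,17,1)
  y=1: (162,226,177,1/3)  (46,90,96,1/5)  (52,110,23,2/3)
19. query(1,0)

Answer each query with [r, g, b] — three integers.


at x=0,y=1 over L1,L2,L3:
+L1 (α=1/2) → [103, 53/2, 221/2]
+L2 (α=1/2) → [142, 299/4, 449/4]
+L3 (α=2/5) → [154, 2673/20, 2339/20]
= [154, 134, 117]

at x=0,y=1 over L1,L2,L3,L4:
L1 α=1/2: [103, 53/2, 221/2]
L2 α=1/2: [142, 299/4, 449/4]
L3 α=2/5: [154, 2673/20, 2339/20]
L4 α=1/2: [345/2, 7273/40, 4699/40]
rounded: [172, 182, 117]

(1,1) stack=L1,L2,L3,L4; from [0,0,0]:
L1 α=1/3: [52, 20/3, 55/3]
L2 α=1/2: [63, 227/6, 229/6]
L3 α=1/8: [603/8, 2831/48, 2431/48]
L4 α=5/8: [3569/64, 4671/128, 20751/128]
rounded: [56, 36, 162]

(0,0) stack=L1,L2,L3,L4; from [0,0,0]:
+L1 (α=1/2) → [105, 109/2, 149/2]
+L2 (α=1/2) → [164, 487/4, 463/4]
+L3 (α=1/2) → [319/2, 923/8, 1279/8]
+L4 (α=2/3) → [679/6, 2555/24, 4639/24]
= [113, 106, 193]

(1,1) stack=L1,L2,L3,L4,L5; from [0,0,0]:
L1 α=1/3: [52, 20/3, 55/3]
L2 α=1/2: [63, 227/6, 229/6]
L3 α=1/8: [603/8, 2831/48, 2431/48]
L4 α=5/8: [3569/64, 4671/128, 20751/128]
L5 α=2/3: [1659/64, 15125/128, 14597/128]
rounded: [26, 118, 114]

query (1,0) [L1,L2,L3,L4,L5] — begin 0,0,0
after L1 α=1/2: [20, 14, 20]
after L2 α=1: [98, 240, 77]
after L3 α=1/3: [203/3, 527/3, 181/3]
after L4 α=3/4: [563/12, 1087/6, 595/12]
after L5 α=7/8: [15599/96, 3733/48, 6055/96]
= [162, 78, 63]

query (2,0) [L1,L2,L3,L4,L5,L6] — begin 0,0,0
L1 α=2/5: [96/5, 424/5, 168/5]
L2 α=3/5: [1392/25, 1343/25, 1071/25]
L3 α=1/3: [9034/75, 8461/75, 4367/75]
L4 α=1/3: [32768/225, 18722/225, 18334/225]
L5 α=1/2: [89243/450, 62597/450, 26209/450]
L6 α=3/4: [89243/1800, 261047/1800, 95059/1800]
→ [50, 145, 53]

(2,1) stack=L1,L2,L3,L4,L7; from [0,0,0]:
+L1 (α=1) → [105, 213, 41]
+L2 (α=1/3) → [99, 514/3, 263/3]
+L3 (α=1) → [194, 144, 117]
+L4 (α=1/2) → [327/2, 84, 159/2]
+L7 (α=1/2) → [667/4, 57, 207/4]
→ [167, 57, 52]

query (1,0) [L1,L2,L3,L4,L7,L8] — begin 0,0,0
after L1 α=1/2: [20, 14, 20]
after L2 α=1: [98, 240, 77]
after L3 α=1/3: [203/3, 527/3, 181/3]
after L4 α=3/4: [563/12, 1087/6, 595/12]
after L7 α=1/2: [3011/24, 1579/12, 2431/24]
after L8 α=1/2: [6539/48, 2443/24, 5455/48]
→ [136, 102, 114]


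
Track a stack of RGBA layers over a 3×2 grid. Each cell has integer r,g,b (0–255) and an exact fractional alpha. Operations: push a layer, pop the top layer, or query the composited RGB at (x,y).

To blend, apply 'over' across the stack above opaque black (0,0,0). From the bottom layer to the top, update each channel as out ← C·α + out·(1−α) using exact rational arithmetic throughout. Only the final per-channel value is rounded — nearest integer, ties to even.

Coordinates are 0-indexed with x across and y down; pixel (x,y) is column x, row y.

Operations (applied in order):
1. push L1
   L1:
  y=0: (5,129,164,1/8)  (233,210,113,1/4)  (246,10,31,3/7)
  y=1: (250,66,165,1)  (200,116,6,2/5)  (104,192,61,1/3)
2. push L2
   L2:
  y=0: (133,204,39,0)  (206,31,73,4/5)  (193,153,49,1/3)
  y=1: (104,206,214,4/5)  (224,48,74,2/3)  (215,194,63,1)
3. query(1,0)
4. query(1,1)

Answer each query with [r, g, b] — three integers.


query (1,0) [L1,L2] — begin 0,0,0
after L1 α=1/4: [233/4, 105/2, 113/4]
after L2 α=4/5: [3529/20, 353/10, 1281/20]
= [176, 35, 64]

query (1,1) [L1,L2] — begin 0,0,0
L1 α=2/5: [80, 232/5, 12/5]
L2 α=2/3: [176, 712/15, 752/15]
rounded: [176, 47, 50]


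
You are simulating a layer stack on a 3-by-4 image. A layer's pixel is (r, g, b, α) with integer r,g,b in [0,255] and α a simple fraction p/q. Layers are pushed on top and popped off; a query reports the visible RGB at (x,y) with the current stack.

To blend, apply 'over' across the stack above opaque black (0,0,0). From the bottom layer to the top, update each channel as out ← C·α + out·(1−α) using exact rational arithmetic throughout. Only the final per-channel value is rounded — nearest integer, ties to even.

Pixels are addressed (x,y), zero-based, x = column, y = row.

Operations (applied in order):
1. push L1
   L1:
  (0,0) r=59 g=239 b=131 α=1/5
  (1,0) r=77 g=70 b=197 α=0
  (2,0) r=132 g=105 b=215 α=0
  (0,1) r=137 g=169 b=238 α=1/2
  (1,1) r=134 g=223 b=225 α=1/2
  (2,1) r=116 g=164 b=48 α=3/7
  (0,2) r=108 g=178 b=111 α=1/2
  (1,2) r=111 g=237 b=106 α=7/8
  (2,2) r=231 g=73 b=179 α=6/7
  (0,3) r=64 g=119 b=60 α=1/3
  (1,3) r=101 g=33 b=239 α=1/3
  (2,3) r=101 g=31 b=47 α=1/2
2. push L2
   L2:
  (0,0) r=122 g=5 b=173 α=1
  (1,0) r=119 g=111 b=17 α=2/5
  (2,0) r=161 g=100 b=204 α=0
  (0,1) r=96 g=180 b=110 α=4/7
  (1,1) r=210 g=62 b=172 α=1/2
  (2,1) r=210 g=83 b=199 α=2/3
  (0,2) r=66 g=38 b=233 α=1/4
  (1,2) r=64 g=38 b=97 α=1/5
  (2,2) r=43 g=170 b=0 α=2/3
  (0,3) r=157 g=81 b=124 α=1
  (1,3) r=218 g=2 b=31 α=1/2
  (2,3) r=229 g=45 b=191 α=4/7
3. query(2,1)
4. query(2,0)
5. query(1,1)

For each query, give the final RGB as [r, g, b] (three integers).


at x=2,y=1 over L1,L2:
+L1 (α=3/7) → [348/7, 492/7, 144/7]
+L2 (α=2/3) → [1096/7, 1654/21, 2930/21]
= [157, 79, 140]

at x=2,y=0 over L1,L2:
after L1 α=0: [0, 0, 0]
after L2 α=0: [0, 0, 0]
→ [0, 0, 0]

query (1,1) [L1,L2] — begin 0,0,0
after L1 α=1/2: [67, 223/2, 225/2]
after L2 α=1/2: [277/2, 347/4, 569/4]
→ [138, 87, 142]


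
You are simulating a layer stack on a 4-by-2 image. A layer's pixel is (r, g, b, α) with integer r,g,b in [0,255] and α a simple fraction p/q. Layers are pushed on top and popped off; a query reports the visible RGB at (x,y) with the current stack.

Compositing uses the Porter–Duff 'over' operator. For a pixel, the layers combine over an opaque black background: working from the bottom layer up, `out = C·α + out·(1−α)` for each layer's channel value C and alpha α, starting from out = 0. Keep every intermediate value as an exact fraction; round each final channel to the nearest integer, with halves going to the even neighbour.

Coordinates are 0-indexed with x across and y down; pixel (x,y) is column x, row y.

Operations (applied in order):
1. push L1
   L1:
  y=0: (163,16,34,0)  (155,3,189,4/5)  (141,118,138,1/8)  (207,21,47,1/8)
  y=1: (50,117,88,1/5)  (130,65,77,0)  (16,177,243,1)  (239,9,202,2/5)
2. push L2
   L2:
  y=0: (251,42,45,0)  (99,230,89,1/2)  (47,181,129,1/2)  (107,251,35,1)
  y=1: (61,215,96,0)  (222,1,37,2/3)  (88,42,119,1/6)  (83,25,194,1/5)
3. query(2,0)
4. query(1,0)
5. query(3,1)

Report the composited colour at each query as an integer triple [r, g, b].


at x=2,y=0 over L1,L2:
+L1 (α=1/8) → [141/8, 59/4, 69/4]
+L2 (α=1/2) → [517/16, 783/8, 585/8]
= [32, 98, 73]

query (1,0) [L1,L2] — begin 0,0,0
+L1 (α=4/5) → [124, 12/5, 756/5]
+L2 (α=1/2) → [223/2, 581/5, 1201/10]
rounded: [112, 116, 120]

(3,1) stack=L1,L2; from [0,0,0]:
after L1 α=2/5: [478/5, 18/5, 404/5]
after L2 α=1/5: [2327/25, 197/25, 2586/25]
rounded: [93, 8, 103]


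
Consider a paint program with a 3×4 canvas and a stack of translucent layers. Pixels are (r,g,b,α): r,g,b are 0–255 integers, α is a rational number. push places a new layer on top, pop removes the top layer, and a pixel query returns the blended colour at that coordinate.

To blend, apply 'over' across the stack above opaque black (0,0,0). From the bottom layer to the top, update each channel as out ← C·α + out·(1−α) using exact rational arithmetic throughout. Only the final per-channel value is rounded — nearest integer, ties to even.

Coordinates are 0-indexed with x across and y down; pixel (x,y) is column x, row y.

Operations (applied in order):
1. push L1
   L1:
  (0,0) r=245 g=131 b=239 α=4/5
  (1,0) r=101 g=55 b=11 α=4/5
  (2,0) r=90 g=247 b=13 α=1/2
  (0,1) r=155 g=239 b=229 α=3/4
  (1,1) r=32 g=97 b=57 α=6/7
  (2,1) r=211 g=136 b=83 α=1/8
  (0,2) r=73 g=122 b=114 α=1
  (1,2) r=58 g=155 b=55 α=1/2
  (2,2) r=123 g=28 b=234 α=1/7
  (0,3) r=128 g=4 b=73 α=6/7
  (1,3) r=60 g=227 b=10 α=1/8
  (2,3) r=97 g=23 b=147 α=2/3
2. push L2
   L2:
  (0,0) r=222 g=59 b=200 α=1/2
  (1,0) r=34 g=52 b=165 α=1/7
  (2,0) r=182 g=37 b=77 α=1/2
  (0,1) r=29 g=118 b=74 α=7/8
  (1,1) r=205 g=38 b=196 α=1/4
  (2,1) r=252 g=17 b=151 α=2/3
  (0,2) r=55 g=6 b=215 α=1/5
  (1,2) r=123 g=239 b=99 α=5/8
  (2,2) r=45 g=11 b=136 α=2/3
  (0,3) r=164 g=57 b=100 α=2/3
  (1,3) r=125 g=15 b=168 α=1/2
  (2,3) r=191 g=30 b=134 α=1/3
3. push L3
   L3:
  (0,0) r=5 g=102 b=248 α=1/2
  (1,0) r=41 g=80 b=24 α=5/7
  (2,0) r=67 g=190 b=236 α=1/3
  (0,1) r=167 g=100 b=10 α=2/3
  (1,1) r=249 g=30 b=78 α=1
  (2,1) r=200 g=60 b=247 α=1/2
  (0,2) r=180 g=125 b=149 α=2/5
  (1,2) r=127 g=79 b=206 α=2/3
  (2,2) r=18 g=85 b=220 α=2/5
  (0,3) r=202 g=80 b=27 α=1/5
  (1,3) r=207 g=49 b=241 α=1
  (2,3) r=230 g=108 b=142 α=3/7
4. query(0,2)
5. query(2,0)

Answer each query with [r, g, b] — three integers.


at x=0,y=2 over L1,L2,L3:
L1 α=1: [73, 122, 114]
L2 α=1/5: [347/5, 494/5, 671/5]
L3 α=2/5: [2841/25, 2732/25, 3503/25]
rounded: [114, 109, 140]

query (2,0) [L1,L2,L3] — begin 0,0,0
L1 α=1/2: [45, 247/2, 13/2]
L2 α=1/2: [227/2, 321/4, 167/4]
L3 α=1/3: [98, 701/6, 213/2]
→ [98, 117, 106]


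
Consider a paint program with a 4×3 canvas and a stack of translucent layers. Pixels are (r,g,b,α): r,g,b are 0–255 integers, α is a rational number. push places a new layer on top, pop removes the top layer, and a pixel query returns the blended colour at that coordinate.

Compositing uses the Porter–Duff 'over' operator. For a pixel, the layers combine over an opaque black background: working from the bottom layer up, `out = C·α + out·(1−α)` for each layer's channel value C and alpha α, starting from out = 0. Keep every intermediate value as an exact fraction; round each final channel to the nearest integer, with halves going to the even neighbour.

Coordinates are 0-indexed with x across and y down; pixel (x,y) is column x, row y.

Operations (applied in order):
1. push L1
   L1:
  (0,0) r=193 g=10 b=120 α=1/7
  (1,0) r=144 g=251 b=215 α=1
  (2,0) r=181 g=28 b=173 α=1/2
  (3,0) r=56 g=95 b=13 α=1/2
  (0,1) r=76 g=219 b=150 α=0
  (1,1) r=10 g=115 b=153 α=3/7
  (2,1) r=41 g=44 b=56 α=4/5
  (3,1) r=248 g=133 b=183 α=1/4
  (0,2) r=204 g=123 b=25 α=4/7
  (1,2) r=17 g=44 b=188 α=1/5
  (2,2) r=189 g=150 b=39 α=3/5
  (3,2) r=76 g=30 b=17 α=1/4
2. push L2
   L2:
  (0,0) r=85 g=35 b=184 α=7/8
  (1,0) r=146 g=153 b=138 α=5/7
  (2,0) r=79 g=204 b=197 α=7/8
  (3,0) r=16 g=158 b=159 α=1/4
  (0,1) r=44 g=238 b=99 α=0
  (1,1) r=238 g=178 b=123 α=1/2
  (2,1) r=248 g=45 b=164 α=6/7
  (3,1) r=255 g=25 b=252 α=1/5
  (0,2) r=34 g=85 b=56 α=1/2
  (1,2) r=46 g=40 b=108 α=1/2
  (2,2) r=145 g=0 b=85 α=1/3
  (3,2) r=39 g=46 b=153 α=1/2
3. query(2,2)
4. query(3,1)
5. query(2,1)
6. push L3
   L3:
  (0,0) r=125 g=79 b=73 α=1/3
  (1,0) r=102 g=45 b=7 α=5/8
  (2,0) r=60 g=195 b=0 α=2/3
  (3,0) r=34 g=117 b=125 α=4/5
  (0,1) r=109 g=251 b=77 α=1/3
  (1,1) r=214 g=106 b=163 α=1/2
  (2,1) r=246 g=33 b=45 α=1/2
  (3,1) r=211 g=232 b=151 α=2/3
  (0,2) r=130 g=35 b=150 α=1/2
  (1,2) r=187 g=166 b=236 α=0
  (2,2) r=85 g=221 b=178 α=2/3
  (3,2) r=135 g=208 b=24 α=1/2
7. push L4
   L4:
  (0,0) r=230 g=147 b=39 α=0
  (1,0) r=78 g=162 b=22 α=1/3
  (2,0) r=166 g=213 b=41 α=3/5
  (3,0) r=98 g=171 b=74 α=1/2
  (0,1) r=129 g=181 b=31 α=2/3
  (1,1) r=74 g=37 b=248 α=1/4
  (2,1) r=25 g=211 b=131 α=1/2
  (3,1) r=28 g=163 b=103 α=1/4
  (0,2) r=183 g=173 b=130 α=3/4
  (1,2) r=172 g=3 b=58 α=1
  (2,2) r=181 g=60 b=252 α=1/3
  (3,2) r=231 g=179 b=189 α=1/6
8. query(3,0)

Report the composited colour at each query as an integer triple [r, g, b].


query (2,2) [L1,L2] — begin 0,0,0
L1 α=3/5: [567/5, 90, 117/5]
L2 α=1/3: [1859/15, 60, 659/15]
rounded: [124, 60, 44]

query (3,1) [L1,L2] — begin 0,0,0
L1 α=1/4: [62, 133/4, 183/4]
L2 α=1/5: [503/5, 158/5, 87]
→ [101, 32, 87]

at x=2,y=1 over L1,L2:
after L1 α=4/5: [164/5, 176/5, 224/5]
after L2 α=6/7: [7604/35, 218/5, 5144/35]
= [217, 44, 147]

(3,0) stack=L1,L2,L3,L4; from [0,0,0]:
after L1 α=1/2: [28, 95/2, 13/2]
after L2 α=1/4: [25, 601/8, 357/8]
after L3 α=4/5: [161/5, 869/8, 4357/40]
after L4 α=1/2: [651/10, 2237/16, 7317/80]
= [65, 140, 91]


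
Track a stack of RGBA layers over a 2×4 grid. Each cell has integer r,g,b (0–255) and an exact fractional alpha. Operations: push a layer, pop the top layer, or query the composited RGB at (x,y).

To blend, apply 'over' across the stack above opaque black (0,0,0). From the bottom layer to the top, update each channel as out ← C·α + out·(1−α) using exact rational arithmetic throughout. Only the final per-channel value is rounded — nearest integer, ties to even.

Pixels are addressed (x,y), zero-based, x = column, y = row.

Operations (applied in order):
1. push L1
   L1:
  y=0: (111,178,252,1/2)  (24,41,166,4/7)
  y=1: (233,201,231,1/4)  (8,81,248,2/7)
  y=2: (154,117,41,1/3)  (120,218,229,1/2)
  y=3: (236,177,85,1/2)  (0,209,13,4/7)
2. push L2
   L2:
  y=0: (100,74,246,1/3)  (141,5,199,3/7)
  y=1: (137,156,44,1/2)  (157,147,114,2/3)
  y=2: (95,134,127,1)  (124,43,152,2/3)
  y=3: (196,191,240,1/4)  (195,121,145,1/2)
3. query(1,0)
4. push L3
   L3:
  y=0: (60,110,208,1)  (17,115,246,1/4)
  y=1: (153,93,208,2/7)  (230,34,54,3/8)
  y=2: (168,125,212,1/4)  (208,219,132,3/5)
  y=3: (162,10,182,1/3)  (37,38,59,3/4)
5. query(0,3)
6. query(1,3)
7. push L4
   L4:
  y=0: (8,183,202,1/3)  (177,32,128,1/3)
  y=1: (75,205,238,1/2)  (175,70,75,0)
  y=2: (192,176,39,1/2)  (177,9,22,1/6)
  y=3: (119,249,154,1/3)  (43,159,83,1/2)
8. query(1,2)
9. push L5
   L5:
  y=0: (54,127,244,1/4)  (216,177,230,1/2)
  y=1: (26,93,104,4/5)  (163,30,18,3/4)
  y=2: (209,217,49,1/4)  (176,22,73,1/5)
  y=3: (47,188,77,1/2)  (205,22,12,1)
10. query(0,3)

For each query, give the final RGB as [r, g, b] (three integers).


(1,0) stack=L1,L2; from [0,0,0]:
L1 α=4/7: [96/7, 164/7, 664/7]
L2 α=3/7: [3345/49, 761/49, 6835/49]
= [68, 16, 139]

(0,3) stack=L1,L2,L3; from [0,0,0]:
L1 α=1/2: [118, 177/2, 85/2]
L2 α=1/4: [275/2, 913/8, 735/8]
L3 α=1/3: [437/3, 953/12, 1463/12]
= [146, 79, 122]

query (1,3) [L1,L2,L3] — begin 0,0,0
+L1 (α=4/7) → [0, 836/7, 52/7]
+L2 (α=1/2) → [195/2, 1683/14, 1067/14]
+L3 (α=3/4) → [417/8, 3279/56, 3545/56]
rounded: [52, 59, 63]

(1,2) stack=L1,L2,L3,L4; from [0,0,0]:
+L1 (α=1/2) → [60, 109, 229/2]
+L2 (α=2/3) → [308/3, 65, 279/2]
+L3 (α=3/5) → [2488/15, 787/5, 135]
+L4 (α=1/6) → [3019/18, 398/3, 697/6]
→ [168, 133, 116]

at x=0,y=3 over L1,L2,L3,L4,L5:
after L1 α=1/2: [118, 177/2, 85/2]
after L2 α=1/4: [275/2, 913/8, 735/8]
after L3 α=1/3: [437/3, 953/12, 1463/12]
after L4 α=1/3: [1231/9, 2447/18, 2387/18]
after L5 α=1/2: [827/9, 5831/36, 3773/36]
→ [92, 162, 105]


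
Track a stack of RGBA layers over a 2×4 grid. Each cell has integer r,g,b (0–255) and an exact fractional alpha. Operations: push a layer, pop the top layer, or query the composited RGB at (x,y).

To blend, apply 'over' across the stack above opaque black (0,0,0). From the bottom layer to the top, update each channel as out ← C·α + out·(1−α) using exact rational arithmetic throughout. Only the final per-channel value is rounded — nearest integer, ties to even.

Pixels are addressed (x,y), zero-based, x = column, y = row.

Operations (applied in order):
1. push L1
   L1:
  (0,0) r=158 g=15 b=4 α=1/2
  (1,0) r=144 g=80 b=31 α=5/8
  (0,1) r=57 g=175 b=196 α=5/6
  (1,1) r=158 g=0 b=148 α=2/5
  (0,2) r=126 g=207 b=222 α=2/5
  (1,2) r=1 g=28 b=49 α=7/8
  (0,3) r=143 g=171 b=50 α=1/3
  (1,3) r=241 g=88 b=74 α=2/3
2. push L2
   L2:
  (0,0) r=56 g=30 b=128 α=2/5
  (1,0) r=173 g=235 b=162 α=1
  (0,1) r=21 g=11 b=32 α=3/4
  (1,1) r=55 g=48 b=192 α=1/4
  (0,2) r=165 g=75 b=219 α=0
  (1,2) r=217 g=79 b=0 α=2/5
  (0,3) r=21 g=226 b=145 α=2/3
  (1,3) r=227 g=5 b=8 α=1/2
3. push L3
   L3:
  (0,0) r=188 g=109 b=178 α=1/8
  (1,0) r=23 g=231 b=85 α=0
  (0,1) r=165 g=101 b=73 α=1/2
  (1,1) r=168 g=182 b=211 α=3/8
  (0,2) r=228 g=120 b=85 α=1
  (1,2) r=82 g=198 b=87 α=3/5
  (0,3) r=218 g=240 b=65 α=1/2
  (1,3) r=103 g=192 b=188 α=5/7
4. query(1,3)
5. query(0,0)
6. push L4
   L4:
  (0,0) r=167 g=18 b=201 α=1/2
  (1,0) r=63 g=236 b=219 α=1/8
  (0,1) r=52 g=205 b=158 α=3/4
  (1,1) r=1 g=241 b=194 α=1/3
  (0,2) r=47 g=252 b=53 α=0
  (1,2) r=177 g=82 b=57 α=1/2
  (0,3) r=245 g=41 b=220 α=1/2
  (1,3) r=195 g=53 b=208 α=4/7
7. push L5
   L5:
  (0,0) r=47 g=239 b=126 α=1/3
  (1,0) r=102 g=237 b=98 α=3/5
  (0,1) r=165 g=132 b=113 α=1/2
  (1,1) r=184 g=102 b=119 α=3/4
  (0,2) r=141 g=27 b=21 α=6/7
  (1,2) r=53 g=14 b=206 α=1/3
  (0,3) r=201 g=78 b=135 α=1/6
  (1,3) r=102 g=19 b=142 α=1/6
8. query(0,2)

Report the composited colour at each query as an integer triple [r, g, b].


(1,3) stack=L1,L2,L3; from [0,0,0]:
L1 α=2/3: [482/3, 176/3, 148/3]
L2 α=1/2: [1163/6, 191/6, 86/3]
L3 α=5/7: [2708/21, 3071/21, 2992/21]
= [129, 146, 142]

query (0,0) [L1,L2,L3] — begin 0,0,0
+L1 (α=1/2) → [79, 15/2, 2]
+L2 (α=2/5) → [349/5, 33/2, 262/5]
+L3 (α=1/8) → [3383/40, 449/16, 681/10]
rounded: [85, 28, 68]

query (0,2) [L1,L2,L3,L4,L5] — begin 0,0,0
+L1 (α=2/5) → [252/5, 414/5, 444/5]
+L2 (α=0) → [252/5, 414/5, 444/5]
+L3 (α=1) → [228, 120, 85]
+L4 (α=0) → [228, 120, 85]
+L5 (α=6/7) → [1074/7, 282/7, 211/7]
→ [153, 40, 30]


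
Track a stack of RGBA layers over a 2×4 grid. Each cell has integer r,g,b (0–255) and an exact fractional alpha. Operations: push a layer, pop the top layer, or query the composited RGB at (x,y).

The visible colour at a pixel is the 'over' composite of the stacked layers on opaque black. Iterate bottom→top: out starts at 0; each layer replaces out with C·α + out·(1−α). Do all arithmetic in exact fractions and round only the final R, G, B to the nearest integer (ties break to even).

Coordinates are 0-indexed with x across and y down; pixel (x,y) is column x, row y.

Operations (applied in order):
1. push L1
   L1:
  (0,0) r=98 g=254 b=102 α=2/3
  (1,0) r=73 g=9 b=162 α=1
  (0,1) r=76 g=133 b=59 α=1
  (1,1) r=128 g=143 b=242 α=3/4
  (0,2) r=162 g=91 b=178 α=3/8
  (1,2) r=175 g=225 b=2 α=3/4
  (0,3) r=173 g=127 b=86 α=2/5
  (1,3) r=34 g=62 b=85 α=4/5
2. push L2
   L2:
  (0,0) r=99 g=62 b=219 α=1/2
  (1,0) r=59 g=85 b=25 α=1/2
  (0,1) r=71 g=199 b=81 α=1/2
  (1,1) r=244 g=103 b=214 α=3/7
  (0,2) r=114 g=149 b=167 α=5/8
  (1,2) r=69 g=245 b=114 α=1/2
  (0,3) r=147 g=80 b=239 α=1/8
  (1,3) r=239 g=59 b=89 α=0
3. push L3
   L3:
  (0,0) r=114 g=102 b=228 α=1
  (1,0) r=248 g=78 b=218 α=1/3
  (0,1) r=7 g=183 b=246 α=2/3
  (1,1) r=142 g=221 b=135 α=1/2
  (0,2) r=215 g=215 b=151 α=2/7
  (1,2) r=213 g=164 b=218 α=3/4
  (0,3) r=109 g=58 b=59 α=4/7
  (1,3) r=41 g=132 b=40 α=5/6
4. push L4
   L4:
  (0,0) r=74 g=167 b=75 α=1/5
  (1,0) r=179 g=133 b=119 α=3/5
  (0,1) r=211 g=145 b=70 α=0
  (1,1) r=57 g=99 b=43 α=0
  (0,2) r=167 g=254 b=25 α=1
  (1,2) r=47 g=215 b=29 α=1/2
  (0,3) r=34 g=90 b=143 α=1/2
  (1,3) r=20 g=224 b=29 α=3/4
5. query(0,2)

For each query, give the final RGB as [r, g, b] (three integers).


(0,2) stack=L1,L2,L3,L4; from [0,0,0]:
L1 α=3/8: [243/4, 273/8, 267/4]
L2 α=5/8: [3009/32, 6779/64, 4141/32]
L3 α=2/7: [4115/32, 61415/448, 30369/224]
L4 α=1: [167, 254, 25]
rounded: [167, 254, 25]


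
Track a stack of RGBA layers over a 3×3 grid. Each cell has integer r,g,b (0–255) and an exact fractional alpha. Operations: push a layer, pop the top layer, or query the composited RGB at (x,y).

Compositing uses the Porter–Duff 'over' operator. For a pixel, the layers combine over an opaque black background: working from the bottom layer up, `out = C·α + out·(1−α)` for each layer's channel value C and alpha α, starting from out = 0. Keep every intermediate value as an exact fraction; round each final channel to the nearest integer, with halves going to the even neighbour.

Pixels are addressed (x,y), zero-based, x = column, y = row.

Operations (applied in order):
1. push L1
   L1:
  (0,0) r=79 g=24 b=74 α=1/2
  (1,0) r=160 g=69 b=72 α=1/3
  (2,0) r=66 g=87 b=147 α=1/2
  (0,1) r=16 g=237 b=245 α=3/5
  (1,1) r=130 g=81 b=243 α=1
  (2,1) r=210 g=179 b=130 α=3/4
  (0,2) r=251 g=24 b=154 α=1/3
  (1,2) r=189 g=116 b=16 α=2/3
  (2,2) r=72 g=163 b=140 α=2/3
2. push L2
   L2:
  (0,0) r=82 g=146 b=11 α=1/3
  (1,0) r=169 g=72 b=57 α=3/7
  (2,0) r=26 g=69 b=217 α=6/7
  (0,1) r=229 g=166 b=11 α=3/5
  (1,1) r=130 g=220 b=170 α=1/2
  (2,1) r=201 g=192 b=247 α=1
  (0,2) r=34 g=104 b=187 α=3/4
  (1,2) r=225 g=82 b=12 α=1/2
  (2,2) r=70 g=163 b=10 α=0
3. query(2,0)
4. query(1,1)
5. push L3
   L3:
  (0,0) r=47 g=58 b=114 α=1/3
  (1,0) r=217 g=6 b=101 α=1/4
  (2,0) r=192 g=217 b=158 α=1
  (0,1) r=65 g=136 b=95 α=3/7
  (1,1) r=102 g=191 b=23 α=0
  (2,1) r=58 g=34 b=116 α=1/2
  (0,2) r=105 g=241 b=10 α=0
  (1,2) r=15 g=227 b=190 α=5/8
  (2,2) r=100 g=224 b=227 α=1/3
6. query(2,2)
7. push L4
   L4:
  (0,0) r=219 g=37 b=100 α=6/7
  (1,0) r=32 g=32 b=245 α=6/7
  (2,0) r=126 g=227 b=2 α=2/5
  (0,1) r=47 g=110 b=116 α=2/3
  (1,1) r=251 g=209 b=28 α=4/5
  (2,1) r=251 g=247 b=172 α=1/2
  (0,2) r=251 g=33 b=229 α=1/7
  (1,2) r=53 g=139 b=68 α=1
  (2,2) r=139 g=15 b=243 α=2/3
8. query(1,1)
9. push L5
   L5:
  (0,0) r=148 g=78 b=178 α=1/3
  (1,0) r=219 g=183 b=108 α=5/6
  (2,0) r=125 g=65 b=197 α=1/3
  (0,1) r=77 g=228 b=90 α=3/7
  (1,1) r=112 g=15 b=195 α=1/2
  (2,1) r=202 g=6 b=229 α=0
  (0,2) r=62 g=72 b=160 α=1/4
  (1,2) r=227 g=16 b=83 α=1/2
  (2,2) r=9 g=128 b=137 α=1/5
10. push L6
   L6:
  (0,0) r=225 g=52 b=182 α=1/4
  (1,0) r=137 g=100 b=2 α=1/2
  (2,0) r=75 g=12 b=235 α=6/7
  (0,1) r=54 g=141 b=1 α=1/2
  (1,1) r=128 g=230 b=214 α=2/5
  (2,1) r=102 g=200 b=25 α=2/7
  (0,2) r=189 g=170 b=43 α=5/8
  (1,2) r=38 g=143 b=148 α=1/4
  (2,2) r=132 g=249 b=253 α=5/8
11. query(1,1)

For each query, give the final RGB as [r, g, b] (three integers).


at x=2,y=0 over L1,L2:
+L1 (α=1/2) → [33, 87/2, 147/2]
+L2 (α=6/7) → [27, 915/14, 393/2]
= [27, 65, 196]

at x=1,y=1 over L1,L2:
L1 α=1: [130, 81, 243]
L2 α=1/2: [130, 301/2, 413/2]
rounded: [130, 150, 206]

(2,2) stack=L1,L2,L3; from [0,0,0]:
+L1 (α=2/3) → [48, 326/3, 280/3]
+L2 (α=0) → [48, 326/3, 280/3]
+L3 (α=1/3) → [196/3, 1324/9, 1241/9]
= [65, 147, 138]

query (1,1) [L1,L2,L3,L4] — begin 0,0,0
+L1 (α=1) → [130, 81, 243]
+L2 (α=1/2) → [130, 301/2, 413/2]
+L3 (α=0) → [130, 301/2, 413/2]
+L4 (α=4/5) → [1134/5, 1973/10, 637/10]
rounded: [227, 197, 64]

(1,1) stack=L1,L2,L3,L4,L5,L6; from [0,0,0]:
L1 α=1: [130, 81, 243]
L2 α=1/2: [130, 301/2, 413/2]
L3 α=0: [130, 301/2, 413/2]
L4 α=4/5: [1134/5, 1973/10, 637/10]
L5 α=1/2: [847/5, 2123/20, 2587/20]
L6 α=2/5: [3821/25, 15569/100, 16321/100]
rounded: [153, 156, 163]
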